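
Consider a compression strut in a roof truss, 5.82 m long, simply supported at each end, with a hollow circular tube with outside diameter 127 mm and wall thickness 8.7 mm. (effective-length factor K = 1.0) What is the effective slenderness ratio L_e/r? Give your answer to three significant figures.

Inner diameter d_i = 127 − 2×8.7 = 109.6 mm
I = π(d_o⁴ − d_i⁴)/64 = π(127⁴ − 109.6⁴)/64 = 5.687×10^6 mm⁴
A = 3.233×10^3 mm²;  r_min = √(I/A) = √(5.687×10^6/3.233×10^3) = 41.94 mm
L_e = K·L = 1 × 5.82 m = 5.820 m = 5820.0 mm
λ = L_e / r_min = 5820.0 / 41.94 = 139

λ ≈ 139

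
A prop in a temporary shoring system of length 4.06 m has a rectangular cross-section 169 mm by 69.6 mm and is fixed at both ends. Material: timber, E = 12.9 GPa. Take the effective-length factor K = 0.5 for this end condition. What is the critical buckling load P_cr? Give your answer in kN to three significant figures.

P_cr ≈ 147 kN

Buckling occurs about the weak axis: I_min = h·b³/12 with b = 69.6 mm (the shorter side).
I_min = 169×69.6³/12 = 4.748×10^6 mm⁴
I = 4.748×10^6 mm⁴ = 4.748×10^-6 m⁴
Effective length L_e = K·L = 0.5 × 4.06 = 2.030 m
P_cr = π²EI / L_e² = π² × 12.9×10⁹ × 4.748×10^-6 / 2.030² = 1.467×10^5 N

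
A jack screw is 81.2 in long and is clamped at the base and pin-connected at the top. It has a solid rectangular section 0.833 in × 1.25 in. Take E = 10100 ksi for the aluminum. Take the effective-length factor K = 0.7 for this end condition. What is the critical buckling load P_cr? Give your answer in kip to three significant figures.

P_cr ≈ 1.86 kip

Buckling occurs about the weak axis: I_min = h·b³/12 with b = 0.833 in (the shorter side).
I_min = 1.25×0.833³/12 = 6.021×10^-2 in⁴
Effective length L_e = K·L = 0.7 × 81.2 = 56.84 in
P_cr = π²EI / L_e² = π² × 10100×10³ × 6.021×10^-2 / 56.84² = 1.858×10^3 lb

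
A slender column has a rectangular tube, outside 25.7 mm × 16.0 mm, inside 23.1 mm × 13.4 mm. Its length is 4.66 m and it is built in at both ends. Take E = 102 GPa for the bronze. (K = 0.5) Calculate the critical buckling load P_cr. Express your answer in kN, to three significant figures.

Weak-axis I_min = (h_o·b_o³ − h_i·b_i³)/12 with b_o = 16.0, b_i = 13.40 mm (shorter outer/inner sides).
I_min = (25.7×16.0³ − 23.10×13.40³)/12 = 4.141×10^3 mm⁴
I = 4.141×10^3 mm⁴ = 4.141×10^-9 m⁴
Effective length L_e = K·L = 0.5 × 4.66 = 2.330 m
P_cr = π²EI / L_e² = π² × 102×10⁹ × 4.141×10^-9 / 2.330² = 767.8 N

P_cr ≈ 0.768 kN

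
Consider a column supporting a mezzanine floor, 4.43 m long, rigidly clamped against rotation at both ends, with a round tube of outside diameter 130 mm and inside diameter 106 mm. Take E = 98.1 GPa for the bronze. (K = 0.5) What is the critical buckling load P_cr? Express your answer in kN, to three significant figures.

d_o = 130 mm, d_i = 106 mm
I = π(d_o⁴ − d_i⁴)/64 = π(130⁴ − 106.0⁴)/64 = 7.823×10^6 mm⁴
I = 7.823×10^6 mm⁴ = 7.823×10^-6 m⁴
Effective length L_e = K·L = 0.5 × 4.43 = 2.215 m
P_cr = π²EI / L_e² = π² × 98.1×10⁹ × 7.823×10^-6 / 2.215² = 1.544×10^6 N

P_cr ≈ 1540 kN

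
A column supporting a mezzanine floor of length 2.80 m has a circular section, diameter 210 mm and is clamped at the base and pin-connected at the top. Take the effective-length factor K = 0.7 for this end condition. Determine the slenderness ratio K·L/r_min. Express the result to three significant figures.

λ ≈ 37.3

For a solid circle r = d/4 = 210/4 = 52.50 mm
L_e = K·L = 0.7 × 2.80 m = 1.960 m = 1960.0 mm
λ = L_e / r_min = 1960.0 / 52.50 = 37.3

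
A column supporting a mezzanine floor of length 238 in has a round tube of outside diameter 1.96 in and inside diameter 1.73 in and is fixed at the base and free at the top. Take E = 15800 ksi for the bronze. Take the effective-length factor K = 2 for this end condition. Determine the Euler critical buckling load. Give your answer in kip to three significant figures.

d_o = 1.96 in, d_i = 1.73 in
I = π(d_o⁴ − d_i⁴)/64 = π(1.96⁴ − 1.730⁴)/64 = 0.2847 in⁴
Effective length L_e = K·L = 2 × 238 = 476.0 in
P_cr = π²EI / L_e² = π² × 15800×10³ × 0.2847 / 476.0² = 196.0 lb

P_cr ≈ 0.196 kip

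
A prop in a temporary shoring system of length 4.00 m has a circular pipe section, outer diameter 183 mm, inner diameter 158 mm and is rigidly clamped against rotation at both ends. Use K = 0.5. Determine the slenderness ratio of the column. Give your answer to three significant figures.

d_o = 183 mm, d_i = 158 mm
I = π(d_o⁴ − d_i⁴)/64 = π(183⁴ − 158.0⁴)/64 = 2.446×10^7 mm⁴
A = 6.696×10^3 mm²;  r_min = √(I/A) = √(2.446×10^7/6.696×10^3) = 60.44 mm
L_e = K·L = 0.5 × 4.00 m = 2.000 m = 2000.0 mm
λ = L_e / r_min = 2000.0 / 60.44 = 33.1

λ ≈ 33.1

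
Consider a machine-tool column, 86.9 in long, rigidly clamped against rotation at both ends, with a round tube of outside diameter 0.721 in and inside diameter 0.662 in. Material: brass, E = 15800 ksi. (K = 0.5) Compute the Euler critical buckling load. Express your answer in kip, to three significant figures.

d_o = 0.721 in, d_i = 0.662 in
I = π(d_o⁴ − d_i⁴)/64 = π(0.721⁴ − 0.6620⁴)/64 = 3.837×10^-3 in⁴
Effective length L_e = K·L = 0.5 × 86.9 = 43.45 in
P_cr = π²EI / L_e² = π² × 15800×10³ × 3.837×10^-3 / 43.45² = 317.0 lb

P_cr ≈ 0.317 kip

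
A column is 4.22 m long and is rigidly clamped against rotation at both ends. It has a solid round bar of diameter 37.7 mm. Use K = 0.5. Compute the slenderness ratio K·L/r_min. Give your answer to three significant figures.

λ ≈ 224

I = πd⁴/64 = π×37.7⁴/64 = 9.916×10^4 mm⁴
A = 1.116×10^3 mm²;  r_min = √(I/A) = √(9.916×10^4/1.116×10^3) = 9.425 mm
L_e = K·L = 0.5 × 4.22 m = 2.110 m = 2110.0 mm
λ = L_e / r_min = 2110.0 / 9.425 = 224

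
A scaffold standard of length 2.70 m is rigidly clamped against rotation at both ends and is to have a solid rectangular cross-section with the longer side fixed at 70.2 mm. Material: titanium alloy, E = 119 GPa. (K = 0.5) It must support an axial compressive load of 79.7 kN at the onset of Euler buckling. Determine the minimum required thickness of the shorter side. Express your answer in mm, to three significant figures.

L_e = K·L = 0.5 × 2.70 = 1.350 m
Required I = P_cr·L_e²/(π²E) = 7.970×10^4 × 1.350² / (π² × 1.19×10^11) = 1.237×10^-7 m⁴
I_req = 1.237×10^5 mm⁴
Rectangle, weak axis: I_min = h·b³/12 with h = 70.2 mm fixed  ⇒  b = (12I/h)^(1/3) = 27.7 mm

b ≈ 27.7 mm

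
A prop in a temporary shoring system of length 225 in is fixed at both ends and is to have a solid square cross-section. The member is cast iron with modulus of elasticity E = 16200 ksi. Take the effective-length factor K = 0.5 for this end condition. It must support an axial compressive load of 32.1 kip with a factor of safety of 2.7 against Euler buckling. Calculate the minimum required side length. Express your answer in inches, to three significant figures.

Required P_cr = n·P = 2.7 × 32.1 = 86.67 kip
L_e = K·L = 0.5 × 225 = 112.5 in
Required I = P_cr·L_e²/(π²E) = 8.667×10^4 × 112.5² / (π² × 1.62×10^7) = 6.861 in⁴
Solid square: I = a⁴/12  ⇒  a = (12I)^(1/4) = (12×6.861)^(1/4) = 3.01 in

a ≈ 3.01 in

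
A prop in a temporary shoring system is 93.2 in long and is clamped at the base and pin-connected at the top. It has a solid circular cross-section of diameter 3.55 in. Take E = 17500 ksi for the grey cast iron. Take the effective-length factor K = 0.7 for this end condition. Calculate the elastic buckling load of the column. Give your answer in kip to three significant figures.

I = πd⁴/64 = π×3.55⁴/64 = 7.796 in⁴
Effective length L_e = K·L = 0.7 × 93.2 = 65.24 in
P_cr = π²EI / L_e² = π² × 17500×10³ × 7.796 / 65.24² = 3.164×10^5 lb

P_cr ≈ 316 kip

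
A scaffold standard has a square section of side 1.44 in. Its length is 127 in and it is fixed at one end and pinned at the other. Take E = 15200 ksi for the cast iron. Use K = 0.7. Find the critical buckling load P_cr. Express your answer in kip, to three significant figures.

P_cr ≈ 6.80 kip

I = a⁴/12 = 1.44⁴/12 = 0.3583 in⁴
Effective length L_e = K·L = 0.7 × 127 = 88.90 in
P_cr = π²EI / L_e² = π² × 15200×10³ × 0.3583 / 88.90² = 6.802×10^3 lb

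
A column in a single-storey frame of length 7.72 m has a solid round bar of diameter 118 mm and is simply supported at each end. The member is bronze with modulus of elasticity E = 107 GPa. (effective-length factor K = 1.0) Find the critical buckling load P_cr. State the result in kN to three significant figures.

P_cr ≈ 169 kN

I = πd⁴/64 = π×118⁴/64 = 9.517×10^6 mm⁴
I = 9.517×10^6 mm⁴ = 9.517×10^-6 m⁴
Effective length L_e = K·L = 1 × 7.72 = 7.720 m
P_cr = π²EI / L_e² = π² × 107×10⁹ × 9.517×10^-6 / 7.720² = 1.686×10^5 N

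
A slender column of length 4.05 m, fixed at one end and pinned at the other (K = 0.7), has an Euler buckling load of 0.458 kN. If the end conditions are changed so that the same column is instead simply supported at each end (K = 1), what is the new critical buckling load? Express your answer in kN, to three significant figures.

P_cr ≈ 0.224 kN

P_cr ∝ 1/K², so P_cr,new = P_cr,old × (K_old/K_new)² = 0.458 × (0.7/1)²
= 0.458 × 0.4900 = 0.224 kN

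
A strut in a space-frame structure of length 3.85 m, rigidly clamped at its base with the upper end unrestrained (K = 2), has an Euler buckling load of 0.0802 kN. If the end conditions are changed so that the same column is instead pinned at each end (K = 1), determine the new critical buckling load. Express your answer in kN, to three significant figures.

P_cr ≈ 0.321 kN

P_cr ∝ 1/K², so P_cr,new = P_cr,old × (K_old/K_new)² = 0.0802 × (2/1)²
= 0.0802 × 4.000 = 0.321 kN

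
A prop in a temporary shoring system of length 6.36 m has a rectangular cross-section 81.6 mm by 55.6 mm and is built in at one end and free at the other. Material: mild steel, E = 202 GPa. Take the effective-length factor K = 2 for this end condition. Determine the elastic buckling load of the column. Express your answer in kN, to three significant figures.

P_cr ≈ 14.4 kN

Buckling occurs about the weak axis: I_min = h·b³/12 with b = 55.6 mm (the shorter side).
I_min = 81.6×55.6³/12 = 1.169×10^6 mm⁴
I = 1.169×10^6 mm⁴ = 1.169×10^-6 m⁴
Effective length L_e = K·L = 2 × 6.36 = 12.72 m
P_cr = π²EI / L_e² = π² × 202×10⁹ × 1.169×10^-6 / 12.72² = 1.440×10^4 N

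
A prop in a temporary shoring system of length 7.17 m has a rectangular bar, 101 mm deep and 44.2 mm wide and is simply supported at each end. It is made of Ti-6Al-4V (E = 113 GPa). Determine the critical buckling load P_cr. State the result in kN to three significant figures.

P_cr ≈ 15.8 kN

Buckling occurs about the weak axis: I_min = h·b³/12 with b = 44.2 mm (the shorter side).
I_min = 101×44.2³/12 = 7.268×10^5 mm⁴
I = 7.268×10^5 mm⁴ = 7.268×10^-7 m⁴
Effective length L_e = K·L = 1 × 7.17 = 7.170 m
P_cr = π²EI / L_e² = π² × 113×10⁹ × 7.268×10^-7 / 7.170² = 1.577×10^4 N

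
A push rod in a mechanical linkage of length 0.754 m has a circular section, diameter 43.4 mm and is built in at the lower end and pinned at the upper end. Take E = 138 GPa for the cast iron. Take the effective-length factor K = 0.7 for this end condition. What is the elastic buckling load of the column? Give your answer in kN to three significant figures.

P_cr ≈ 851 kN

I = πd⁴/64 = π×43.4⁴/64 = 1.742×10^5 mm⁴
I = 1.742×10^5 mm⁴ = 1.742×10^-7 m⁴
Effective length L_e = K·L = 0.7 × 0.754 = 0.5278 m
P_cr = π²EI / L_e² = π² × 138×10⁹ × 1.742×10^-7 / 0.5278² = 8.515×10^5 N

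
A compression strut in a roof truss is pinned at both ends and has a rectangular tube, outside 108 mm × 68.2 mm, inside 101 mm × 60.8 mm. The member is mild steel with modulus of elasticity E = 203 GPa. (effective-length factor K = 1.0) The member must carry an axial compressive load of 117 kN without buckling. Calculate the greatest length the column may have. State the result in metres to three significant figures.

Weak-axis I_min = (h_o·b_o³ − h_i·b_i³)/12 with b_o = 68.2, b_i = 60.80 mm (shorter outer/inner sides).
I_min = (108×68.2³ − 101.0×60.80³)/12 = 9.632×10^5 mm⁴
I = 9.632×10^-7 m⁴
At the buckling limit P_cr = P = 1.170×10^5 N
From P_cr = π²EI/(K·L)²:  L = (1/K)·√(π²EI/P_cr) = (1/1)·√(π²×2.03×10^11×9.632×10^-7/1.170×10^5)
L = 4.06 m

L_max ≈ 4.06 m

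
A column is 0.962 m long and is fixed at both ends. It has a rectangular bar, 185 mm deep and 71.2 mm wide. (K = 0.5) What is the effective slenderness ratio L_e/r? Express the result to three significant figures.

λ ≈ 23.4

For a rectangle r_min = b/√12 = 71.2/√12 = 20.55 mm
L_e = K·L = 0.5 × 0.962 m = 0.4810 m = 481.00 mm
λ = L_e / r_min = 481.00 / 20.55 = 23.4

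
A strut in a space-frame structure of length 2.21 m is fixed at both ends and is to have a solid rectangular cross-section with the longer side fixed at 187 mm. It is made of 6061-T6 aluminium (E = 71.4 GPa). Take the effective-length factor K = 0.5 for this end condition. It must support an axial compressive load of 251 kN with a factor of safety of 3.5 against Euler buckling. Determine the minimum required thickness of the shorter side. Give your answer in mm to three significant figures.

Required P_cr = n·P = 3.5 × 251 = 878.5 kN
L_e = K·L = 0.5 × 2.21 = 1.105 m
Required I = P_cr·L_e²/(π²E) = 8.785×10^5 × 1.105² / (π² × 7.14×10^10) = 1.522×10^-6 m⁴
I_req = 1.522×10^6 mm⁴
Rectangle, weak axis: I_min = h·b³/12 with h = 187 mm fixed  ⇒  b = (12I/h)^(1/3) = 46.1 mm

b ≈ 46.1 mm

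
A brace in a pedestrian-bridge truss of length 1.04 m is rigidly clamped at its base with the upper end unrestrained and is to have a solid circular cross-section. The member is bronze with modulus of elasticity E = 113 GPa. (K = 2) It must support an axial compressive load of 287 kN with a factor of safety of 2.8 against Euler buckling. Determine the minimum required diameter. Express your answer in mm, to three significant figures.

Required P_cr = n·P = 2.8 × 287 = 803.6 kN
L_e = K·L = 2 × 1.04 = 2.080 m
Required I = P_cr·L_e²/(π²E) = 8.036×10^5 × 2.080² / (π² × 1.13×10^11) = 3.117×10^-6 m⁴
I_req = 3.117×10^6 mm⁴
Solid circle: I = πd⁴/64  ⇒  d = (64I/π)^(1/4) = (64×3.117×10^6/π)^(1/4) = 89.3 mm

d ≈ 89.3 mm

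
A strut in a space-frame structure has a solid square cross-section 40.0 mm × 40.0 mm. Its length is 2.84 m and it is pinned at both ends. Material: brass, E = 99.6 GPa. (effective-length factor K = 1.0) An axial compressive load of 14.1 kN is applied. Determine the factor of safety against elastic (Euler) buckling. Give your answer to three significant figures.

n ≈ 1.84

I = a⁴/12 = 40.0⁴/12 = 2.133×10^5 mm⁴
I = 2.133×10^5 mm⁴ = 2.133×10^-7 m⁴
Effective length L_e = K·L = 1 × 2.84 = 2.840 m
P_cr = π²EI / L_e² = π² × 99.6×10⁹ × 2.133×10^-7 / 2.840² = 2.600×10^4 N
Factor of safety n = P_cr / P = 26.000 / 14.1 = 1.84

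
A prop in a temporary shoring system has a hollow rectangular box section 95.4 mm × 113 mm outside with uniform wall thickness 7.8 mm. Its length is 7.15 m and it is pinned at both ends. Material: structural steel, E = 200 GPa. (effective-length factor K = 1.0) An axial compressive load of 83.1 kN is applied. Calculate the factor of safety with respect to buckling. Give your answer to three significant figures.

Inner dimensions: h_i = 113 − 2×7.8 = 97.40 mm, b_i = 95.4 − 2×7.8 = 79.80 mm
Weak-axis I_min = (h_o·b_o³ − h_i·b_i³)/12 with b_o = 95.4, b_i = 79.80 mm (shorter outer/inner sides).
I_min = (113×95.4³ − 97.40×79.80³)/12 = 4.051×10^6 mm⁴
I = 4.051×10^6 mm⁴ = 4.051×10^-6 m⁴
Effective length L_e = K·L = 1 × 7.15 = 7.150 m
P_cr = π²EI / L_e² = π² × 200×10⁹ × 4.051×10^-6 / 7.150² = 1.564×10^5 N
Factor of safety n = P_cr / P = 156.43 / 83.1 = 1.88

n ≈ 1.88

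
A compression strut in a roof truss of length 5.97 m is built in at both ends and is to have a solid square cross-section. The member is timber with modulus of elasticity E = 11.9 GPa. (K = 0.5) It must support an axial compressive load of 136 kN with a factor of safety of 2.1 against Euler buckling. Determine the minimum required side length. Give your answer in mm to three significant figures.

a ≈ 127 mm

Required P_cr = n·P = 2.1 × 136 = 285.6 kN
L_e = K·L = 0.5 × 5.97 = 2.985 m
Required I = P_cr·L_e²/(π²E) = 2.856×10^5 × 2.985² / (π² × 1.19×10^10) = 2.167×10^-5 m⁴
I_req = 2.167×10^7 mm⁴
Solid square: I = a⁴/12  ⇒  a = (12I)^(1/4) = (12×2.167×10^7)^(1/4) = 127 mm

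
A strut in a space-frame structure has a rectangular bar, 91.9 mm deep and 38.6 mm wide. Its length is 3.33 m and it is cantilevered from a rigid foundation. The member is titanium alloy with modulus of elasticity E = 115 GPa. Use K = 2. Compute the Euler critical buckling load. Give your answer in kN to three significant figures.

P_cr ≈ 11.3 kN

Buckling occurs about the weak axis: I_min = h·b³/12 with b = 38.6 mm (the shorter side).
I_min = 91.9×38.6³/12 = 4.404×10^5 mm⁴
I = 4.404×10^5 mm⁴ = 4.404×10^-7 m⁴
Effective length L_e = K·L = 2 × 3.33 = 6.660 m
P_cr = π²EI / L_e² = π² × 115×10⁹ × 4.404×10^-7 / 6.660² = 1.127×10^4 N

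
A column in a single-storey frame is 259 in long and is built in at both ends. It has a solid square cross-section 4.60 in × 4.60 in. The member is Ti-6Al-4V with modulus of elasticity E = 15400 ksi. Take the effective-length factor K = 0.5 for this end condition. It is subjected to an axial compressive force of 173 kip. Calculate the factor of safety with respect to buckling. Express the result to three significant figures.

I = a⁴/12 = 4.60⁴/12 = 37.31 in⁴
Effective length L_e = K·L = 0.5 × 259 = 129.5 in
P_cr = π²EI / L_e² = π² × 15400×10³ × 37.31 / 129.5² = 3.382×10^5 lb
Factor of safety n = P_cr / P = 338.17 / 173 = 1.95

n ≈ 1.95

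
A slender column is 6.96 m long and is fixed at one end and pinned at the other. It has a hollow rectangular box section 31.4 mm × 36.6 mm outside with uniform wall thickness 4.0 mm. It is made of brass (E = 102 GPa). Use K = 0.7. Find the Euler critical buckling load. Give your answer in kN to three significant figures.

P_cr ≈ 2.71 kN

Inner dimensions: h_i = 36.6 − 2×4.0 = 28.60 mm, b_i = 31.4 − 2×4.0 = 23.40 mm
Weak-axis I_min = (h_o·b_o³ − h_i·b_i³)/12 with b_o = 31.4, b_i = 23.40 mm (shorter outer/inner sides).
I_min = (36.6×31.4³ − 28.60×23.40³)/12 = 6.389×10^4 mm⁴
I = 6.389×10^4 mm⁴ = 6.389×10^-8 m⁴
Effective length L_e = K·L = 0.7 × 6.96 = 4.872 m
P_cr = π²EI / L_e² = π² × 102×10⁹ × 6.389×10^-8 / 4.872² = 2.710×10^3 N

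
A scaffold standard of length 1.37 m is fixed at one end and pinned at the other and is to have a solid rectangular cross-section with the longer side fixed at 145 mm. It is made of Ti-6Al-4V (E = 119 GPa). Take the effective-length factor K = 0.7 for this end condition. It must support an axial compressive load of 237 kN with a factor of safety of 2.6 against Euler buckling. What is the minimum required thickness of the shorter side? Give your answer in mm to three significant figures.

b ≈ 34.2 mm

Required P_cr = n·P = 2.6 × 237 = 616.2 kN
L_e = K·L = 0.7 × 1.37 = 0.9590 m
Required I = P_cr·L_e²/(π²E) = 6.162×10^5 × 0.9590² / (π² × 1.19×10^11) = 4.825×10^-7 m⁴
I_req = 4.825×10^5 mm⁴
Rectangle, weak axis: I_min = h·b³/12 with h = 145 mm fixed  ⇒  b = (12I/h)^(1/3) = 34.2 mm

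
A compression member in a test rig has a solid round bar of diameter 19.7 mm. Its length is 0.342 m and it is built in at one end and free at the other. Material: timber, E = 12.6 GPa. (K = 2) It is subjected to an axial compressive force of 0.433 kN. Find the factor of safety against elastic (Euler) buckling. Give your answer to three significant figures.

I = πd⁴/64 = π×19.7⁴/64 = 7.393×10^3 mm⁴
I = 7.393×10^3 mm⁴ = 7.393×10^-9 m⁴
Effective length L_e = K·L = 2 × 0.342 = 0.6840 m
P_cr = π²EI / L_e² = π² × 12.6×10⁹ × 7.393×10^-9 / 0.6840² = 1.965×10^3 N
Factor of safety n = P_cr / P = 1.9651 / 0.433 = 4.54

n ≈ 4.54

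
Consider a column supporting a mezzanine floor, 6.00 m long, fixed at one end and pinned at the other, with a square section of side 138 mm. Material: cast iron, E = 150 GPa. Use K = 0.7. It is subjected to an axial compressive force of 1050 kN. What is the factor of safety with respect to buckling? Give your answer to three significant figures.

n ≈ 2.42

I = a⁴/12 = 138⁴/12 = 3.022×10^7 mm⁴
I = 3.022×10^7 mm⁴ = 3.022×10^-5 m⁴
Effective length L_e = K·L = 0.7 × 6.00 = 4.200 m
P_cr = π²EI / L_e² = π² × 150×10⁹ × 3.022×10^-5 / 4.200² = 2.536×10^6 N
Factor of safety n = P_cr / P = 2536.5 / 1050 = 2.42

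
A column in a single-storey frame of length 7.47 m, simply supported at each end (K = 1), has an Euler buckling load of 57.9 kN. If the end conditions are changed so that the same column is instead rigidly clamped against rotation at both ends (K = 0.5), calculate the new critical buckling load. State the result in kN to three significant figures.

P_cr ∝ 1/K², so P_cr,new = P_cr,old × (K_old/K_new)² = 57.9 × (1/0.5)²
= 57.9 × 4.000 = 232 kN

P_cr ≈ 232 kN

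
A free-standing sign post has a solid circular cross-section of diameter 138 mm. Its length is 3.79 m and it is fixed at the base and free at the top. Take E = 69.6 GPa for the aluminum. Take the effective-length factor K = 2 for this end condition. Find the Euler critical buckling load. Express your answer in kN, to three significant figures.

P_cr ≈ 213 kN

I = πd⁴/64 = π×138⁴/64 = 1.780×10^7 mm⁴
I = 1.780×10^7 mm⁴ = 1.780×10^-5 m⁴
Effective length L_e = K·L = 2 × 3.79 = 7.580 m
P_cr = π²EI / L_e² = π² × 69.6×10⁹ × 1.780×10^-5 / 7.580² = 2.128×10^5 N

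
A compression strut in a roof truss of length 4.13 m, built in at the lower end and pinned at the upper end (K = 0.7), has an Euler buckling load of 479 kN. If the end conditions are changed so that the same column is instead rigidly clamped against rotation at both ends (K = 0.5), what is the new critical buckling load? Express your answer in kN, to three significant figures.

P_cr ≈ 939 kN

P_cr ∝ 1/K², so P_cr,new = P_cr,old × (K_old/K_new)² = 479 × (0.7/0.5)²
= 479 × 1.960 = 939 kN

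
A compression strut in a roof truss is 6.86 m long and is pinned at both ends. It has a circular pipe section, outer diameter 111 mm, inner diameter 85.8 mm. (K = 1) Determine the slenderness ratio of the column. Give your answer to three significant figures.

λ ≈ 196

d_o = 111 mm, d_i = 85.8 mm
I = π(d_o⁴ − d_i⁴)/64 = π(111⁴ − 85.80⁴)/64 = 4.792×10^6 mm⁴
A = 3.895×10^3 mm²;  r_min = √(I/A) = √(4.792×10^6/3.895×10^3) = 35.07 mm
L_e = K·L = 1 × 6.86 m = 6.860 m = 6860.0 mm
λ = L_e / r_min = 6860.0 / 35.07 = 196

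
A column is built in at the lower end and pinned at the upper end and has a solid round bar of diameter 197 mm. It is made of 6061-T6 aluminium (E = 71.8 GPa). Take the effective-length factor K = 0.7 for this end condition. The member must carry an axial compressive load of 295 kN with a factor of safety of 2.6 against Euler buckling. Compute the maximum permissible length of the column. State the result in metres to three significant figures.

L_max ≈ 11.8 m

I = πd⁴/64 = π×197⁴/64 = 7.393×10^7 mm⁴
I = 7.393×10^-5 m⁴
Required critical load P_cr = n·P = 2.6 × 295 = 767.0 kN = 7.670×10^5 N
From P_cr = π²EI/(K·L)²:  L = (1/K)·√(π²EI/P_cr) = (1/0.7)·√(π²×7.18×10^10×7.393×10^-5/7.670×10^5)
L = 11.8 m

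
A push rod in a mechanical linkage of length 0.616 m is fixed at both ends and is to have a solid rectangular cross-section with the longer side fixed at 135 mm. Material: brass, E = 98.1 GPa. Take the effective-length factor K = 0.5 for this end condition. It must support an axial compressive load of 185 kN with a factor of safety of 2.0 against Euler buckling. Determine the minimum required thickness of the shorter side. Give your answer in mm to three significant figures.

Required P_cr = n·P = 2.0 × 185 = 370.0 kN
L_e = K·L = 0.5 × 0.616 = 0.3080 m
Required I = P_cr·L_e²/(π²E) = 3.700×10^5 × 0.3080² / (π² × 9.81×10^10) = 3.625×10^-8 m⁴
I_req = 3.625×10^4 mm⁴
Rectangle, weak axis: I_min = h·b³/12 with h = 135 mm fixed  ⇒  b = (12I/h)^(1/3) = 14.8 mm

b ≈ 14.8 mm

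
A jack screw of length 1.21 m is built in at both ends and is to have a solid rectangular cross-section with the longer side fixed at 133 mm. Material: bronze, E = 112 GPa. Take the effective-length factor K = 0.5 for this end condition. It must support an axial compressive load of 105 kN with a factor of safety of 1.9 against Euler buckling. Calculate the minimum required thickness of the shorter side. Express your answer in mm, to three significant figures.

Required P_cr = n·P = 1.9 × 105 = 199.5 kN
L_e = K·L = 0.5 × 1.21 = 0.6050 m
Required I = P_cr·L_e²/(π²E) = 1.995×10^5 × 0.6050² / (π² × 1.12×10^11) = 6.606×10^-8 m⁴
I_req = 6.606×10^4 mm⁴
Rectangle, weak axis: I_min = h·b³/12 with h = 133 mm fixed  ⇒  b = (12I/h)^(1/3) = 18.1 mm

b ≈ 18.1 mm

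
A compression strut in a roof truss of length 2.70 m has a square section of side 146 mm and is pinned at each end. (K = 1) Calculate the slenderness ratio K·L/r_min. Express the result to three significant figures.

For a square r = a/√12 = 146/√12 = 42.15 mm
L_e = K·L = 1 × 2.70 m = 2.700 m = 2700.0 mm
λ = L_e / r_min = 2700.0 / 42.15 = 64.1

λ ≈ 64.1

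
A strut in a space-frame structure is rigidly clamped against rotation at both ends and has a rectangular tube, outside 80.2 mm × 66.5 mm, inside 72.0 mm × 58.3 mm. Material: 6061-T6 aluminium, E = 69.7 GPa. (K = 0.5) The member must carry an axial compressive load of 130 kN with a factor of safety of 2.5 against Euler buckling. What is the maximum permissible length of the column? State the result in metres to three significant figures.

L_max ≈ 2.56 m

Weak-axis I_min = (h_o·b_o³ − h_i·b_i³)/12 with b_o = 66.5, b_i = 58.30 mm (shorter outer/inner sides).
I_min = (80.2×66.5³ − 72.00×58.30³)/12 = 7.765×10^5 mm⁴
I = 7.765×10^-7 m⁴
Required critical load P_cr = n·P = 2.5 × 130 = 325.0 kN = 3.250×10^5 N
From P_cr = π²EI/(K·L)²:  L = (1/K)·√(π²EI/P_cr) = (1/0.5)·√(π²×6.97×10^10×7.765×10^-7/3.250×10^5)
L = 2.56 m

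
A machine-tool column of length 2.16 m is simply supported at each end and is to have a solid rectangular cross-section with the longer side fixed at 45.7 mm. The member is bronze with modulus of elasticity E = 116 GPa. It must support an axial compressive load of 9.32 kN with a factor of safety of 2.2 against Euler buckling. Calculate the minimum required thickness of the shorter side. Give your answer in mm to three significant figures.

b ≈ 28.0 mm

Required P_cr = n·P = 2.2 × 9.32 = 20.50 kN
L_e = K·L = 1 × 2.16 = 2.160 m
Required I = P_cr·L_e²/(π²E) = 2.050×10^4 × 2.160² / (π² × 1.16×10^11) = 8.356×10^-8 m⁴
I_req = 8.356×10^4 mm⁴
Rectangle, weak axis: I_min = h·b³/12 with h = 45.7 mm fixed  ⇒  b = (12I/h)^(1/3) = 28.0 mm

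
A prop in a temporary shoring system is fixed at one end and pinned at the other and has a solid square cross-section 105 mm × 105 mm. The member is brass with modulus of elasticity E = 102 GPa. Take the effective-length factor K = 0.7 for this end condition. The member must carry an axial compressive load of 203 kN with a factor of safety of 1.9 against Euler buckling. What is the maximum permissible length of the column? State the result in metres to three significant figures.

I = a⁴/12 = 105⁴/12 = 1.013×10^7 mm⁴
I = 1.013×10^-5 m⁴
Required critical load P_cr = n·P = 1.9 × 203 = 385.7 kN = 3.857×10^5 N
From P_cr = π²EI/(K·L)²:  L = (1/K)·√(π²EI/P_cr) = (1/0.7)·√(π²×1.02×10^11×1.013×10^-5/3.857×10^5)
L = 7.35 m

L_max ≈ 7.35 m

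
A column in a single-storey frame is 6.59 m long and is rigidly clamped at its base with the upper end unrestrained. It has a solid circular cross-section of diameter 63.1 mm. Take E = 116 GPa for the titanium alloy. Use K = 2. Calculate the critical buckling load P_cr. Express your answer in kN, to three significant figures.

P_cr ≈ 5.13 kN

I = πd⁴/64 = π×63.1⁴/64 = 7.782×10^5 mm⁴
I = 7.782×10^5 mm⁴ = 7.782×10^-7 m⁴
Effective length L_e = K·L = 2 × 6.59 = 13.18 m
P_cr = π²EI / L_e² = π² × 116×10⁹ × 7.782×10^-7 / 13.18² = 5.129×10^3 N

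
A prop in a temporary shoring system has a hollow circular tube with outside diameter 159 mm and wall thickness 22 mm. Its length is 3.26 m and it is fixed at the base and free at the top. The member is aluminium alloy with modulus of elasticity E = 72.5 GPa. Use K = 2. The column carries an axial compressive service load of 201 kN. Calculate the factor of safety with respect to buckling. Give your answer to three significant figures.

Inner diameter d_i = 159 − 2×22 = 115.0 mm
I = π(d_o⁴ − d_i⁴)/64 = π(159⁴ − 115.0⁴)/64 = 2.279×10^7 mm⁴
I = 2.279×10^7 mm⁴ = 2.279×10^-5 m⁴
Effective length L_e = K·L = 2 × 3.26 = 6.520 m
P_cr = π²EI / L_e² = π² × 72.5×10⁹ × 2.279×10^-5 / 6.520² = 3.836×10^5 N
Factor of safety n = P_cr / P = 383.57 / 201 = 1.91

n ≈ 1.91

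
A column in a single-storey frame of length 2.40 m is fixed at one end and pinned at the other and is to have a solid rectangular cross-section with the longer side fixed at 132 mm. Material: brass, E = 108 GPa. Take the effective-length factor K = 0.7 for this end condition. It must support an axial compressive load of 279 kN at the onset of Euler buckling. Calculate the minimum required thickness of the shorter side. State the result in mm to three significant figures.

L_e = K·L = 0.7 × 2.40 = 1.680 m
Required I = P_cr·L_e²/(π²E) = 2.790×10^5 × 1.680² / (π² × 1.08×10^11) = 7.388×10^-7 m⁴
I_req = 7.388×10^5 mm⁴
Rectangle, weak axis: I_min = h·b³/12 with h = 132 mm fixed  ⇒  b = (12I/h)^(1/3) = 40.6 mm

b ≈ 40.6 mm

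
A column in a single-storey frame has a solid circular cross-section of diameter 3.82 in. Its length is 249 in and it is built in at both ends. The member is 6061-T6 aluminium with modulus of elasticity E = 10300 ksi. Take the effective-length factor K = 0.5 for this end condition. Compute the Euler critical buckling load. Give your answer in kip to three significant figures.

I = πd⁴/64 = π×3.82⁴/64 = 10.45 in⁴
Effective length L_e = K·L = 0.5 × 249 = 124.5 in
P_cr = π²EI / L_e² = π² × 10300×10³ × 10.45 / 124.5² = 6.855×10^4 lb

P_cr ≈ 68.6 kip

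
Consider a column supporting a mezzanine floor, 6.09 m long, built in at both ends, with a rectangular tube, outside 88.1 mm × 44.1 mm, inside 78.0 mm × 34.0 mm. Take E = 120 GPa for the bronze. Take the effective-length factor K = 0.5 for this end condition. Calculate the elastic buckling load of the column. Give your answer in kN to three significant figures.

Weak-axis I_min = (h_o·b_o³ − h_i·b_i³)/12 with b_o = 44.1, b_i = 34.00 mm (shorter outer/inner sides).
I_min = (88.1×44.1³ − 78.00×34.00³)/12 = 3.742×10^5 mm⁴
I = 3.742×10^5 mm⁴ = 3.742×10^-7 m⁴
Effective length L_e = K·L = 0.5 × 6.09 = 3.045 m
P_cr = π²EI / L_e² = π² × 120×10⁹ × 3.742×10^-7 / 3.045² = 4.780×10^4 N

P_cr ≈ 47.8 kN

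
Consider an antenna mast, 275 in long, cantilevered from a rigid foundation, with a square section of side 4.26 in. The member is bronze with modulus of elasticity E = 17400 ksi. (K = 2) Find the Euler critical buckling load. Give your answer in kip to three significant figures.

P_cr ≈ 15.6 kip

I = a⁴/12 = 4.26⁴/12 = 27.44 in⁴
Effective length L_e = K·L = 2 × 275 = 550.0 in
P_cr = π²EI / L_e² = π² × 17400×10³ × 27.44 / 550.0² = 1.558×10^4 lb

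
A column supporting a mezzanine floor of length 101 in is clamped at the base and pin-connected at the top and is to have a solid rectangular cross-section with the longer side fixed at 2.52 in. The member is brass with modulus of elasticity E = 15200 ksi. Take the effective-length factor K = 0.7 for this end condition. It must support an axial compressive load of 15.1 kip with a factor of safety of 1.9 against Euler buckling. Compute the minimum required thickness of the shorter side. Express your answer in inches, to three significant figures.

b ≈ 1.66 in

Required P_cr = n·P = 1.9 × 15.1 = 28.69 kip
L_e = K·L = 0.7 × 101 = 70.70 in
Required I = P_cr·L_e²/(π²E) = 2.869×10^4 × 70.70² / (π² × 1.52×10^7) = 0.9559 in⁴
Rectangle, weak axis: I_min = h·b³/12 with h = 2.52 in fixed  ⇒  b = (12I/h)^(1/3) = 1.66 in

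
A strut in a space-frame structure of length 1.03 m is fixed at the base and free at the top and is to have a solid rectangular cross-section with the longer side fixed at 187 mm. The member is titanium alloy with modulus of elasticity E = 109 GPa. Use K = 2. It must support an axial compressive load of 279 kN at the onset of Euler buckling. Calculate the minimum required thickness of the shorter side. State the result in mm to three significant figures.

L_e = K·L = 2 × 1.03 = 2.060 m
Required I = P_cr·L_e²/(π²E) = 2.790×10^5 × 2.060² / (π² × 1.09×10^11) = 1.101×10^-6 m⁴
I_req = 1.101×10^6 mm⁴
Rectangle, weak axis: I_min = h·b³/12 with h = 187 mm fixed  ⇒  b = (12I/h)^(1/3) = 41.3 mm

b ≈ 41.3 mm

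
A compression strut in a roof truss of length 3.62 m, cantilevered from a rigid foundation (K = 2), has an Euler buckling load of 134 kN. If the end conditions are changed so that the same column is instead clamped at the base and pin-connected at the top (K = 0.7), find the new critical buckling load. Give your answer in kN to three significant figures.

P_cr ∝ 1/K², so P_cr,new = P_cr,old × (K_old/K_new)² = 134 × (2/0.7)²
= 134 × 8.163 = 1090 kN

P_cr ≈ 1090 kN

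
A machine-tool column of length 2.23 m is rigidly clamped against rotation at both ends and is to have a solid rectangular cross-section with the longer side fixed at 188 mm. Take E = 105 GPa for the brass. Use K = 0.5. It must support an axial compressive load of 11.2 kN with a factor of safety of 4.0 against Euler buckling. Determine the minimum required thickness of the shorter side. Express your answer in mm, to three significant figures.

Required P_cr = n·P = 4.0 × 11.2 = 44.80 kN
L_e = K·L = 0.5 × 2.23 = 1.115 m
Required I = P_cr·L_e²/(π²E) = 4.480×10^4 × 1.115² / (π² × 1.05×10^11) = 5.375×10^-8 m⁴
I_req = 5.375×10^4 mm⁴
Rectangle, weak axis: I_min = h·b³/12 with h = 188 mm fixed  ⇒  b = (12I/h)^(1/3) = 15.1 mm

b ≈ 15.1 mm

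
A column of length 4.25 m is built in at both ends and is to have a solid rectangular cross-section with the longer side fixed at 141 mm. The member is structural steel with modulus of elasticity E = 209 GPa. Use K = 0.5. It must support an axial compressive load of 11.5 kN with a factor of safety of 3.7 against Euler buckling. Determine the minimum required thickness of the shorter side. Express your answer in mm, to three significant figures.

Required P_cr = n·P = 3.7 × 11.5 = 42.55 kN
L_e = K·L = 0.5 × 4.25 = 2.125 m
Required I = P_cr·L_e²/(π²E) = 4.255×10^4 × 2.125² / (π² × 2.09×10^11) = 9.315×10^-8 m⁴
I_req = 9.315×10^4 mm⁴
Rectangle, weak axis: I_min = h·b³/12 with h = 141 mm fixed  ⇒  b = (12I/h)^(1/3) = 19.9 mm

b ≈ 19.9 mm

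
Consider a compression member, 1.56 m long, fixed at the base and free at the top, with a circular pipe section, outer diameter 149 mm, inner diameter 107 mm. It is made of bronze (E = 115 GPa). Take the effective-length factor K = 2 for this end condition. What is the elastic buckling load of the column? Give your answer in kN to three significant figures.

d_o = 149 mm, d_i = 107 mm
I = π(d_o⁴ − d_i⁴)/64 = π(149⁴ − 107.0⁴)/64 = 1.776×10^7 mm⁴
I = 1.776×10^7 mm⁴ = 1.776×10^-5 m⁴
Effective length L_e = K·L = 2 × 1.56 = 3.120 m
P_cr = π²EI / L_e² = π² × 115×10⁹ × 1.776×10^-5 / 3.120² = 2.071×10^6 N

P_cr ≈ 2070 kN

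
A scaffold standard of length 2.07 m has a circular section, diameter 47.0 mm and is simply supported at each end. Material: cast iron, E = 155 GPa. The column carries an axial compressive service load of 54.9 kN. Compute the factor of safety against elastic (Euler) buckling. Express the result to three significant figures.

I = πd⁴/64 = π×47.0⁴/64 = 2.395×10^5 mm⁴
I = 2.395×10^5 mm⁴ = 2.395×10^-7 m⁴
Effective length L_e = K·L = 1 × 2.07 = 2.070 m
P_cr = π²EI / L_e² = π² × 155×10⁹ × 2.395×10^-7 / 2.070² = 8.552×10^4 N
Factor of safety n = P_cr / P = 85.517 / 54.9 = 1.56

n ≈ 1.56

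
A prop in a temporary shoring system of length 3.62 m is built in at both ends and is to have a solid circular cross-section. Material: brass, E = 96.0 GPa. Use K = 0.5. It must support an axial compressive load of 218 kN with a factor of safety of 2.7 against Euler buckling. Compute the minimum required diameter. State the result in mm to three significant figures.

d ≈ 80.2 mm

Required P_cr = n·P = 2.7 × 218 = 588.6 kN
L_e = K·L = 0.5 × 3.62 = 1.810 m
Required I = P_cr·L_e²/(π²E) = 5.886×10^5 × 1.810² / (π² × 9.60×10^10) = 2.035×10^-6 m⁴
I_req = 2.035×10^6 mm⁴
Solid circle: I = πd⁴/64  ⇒  d = (64I/π)^(1/4) = (64×2.035×10^6/π)^(1/4) = 80.2 mm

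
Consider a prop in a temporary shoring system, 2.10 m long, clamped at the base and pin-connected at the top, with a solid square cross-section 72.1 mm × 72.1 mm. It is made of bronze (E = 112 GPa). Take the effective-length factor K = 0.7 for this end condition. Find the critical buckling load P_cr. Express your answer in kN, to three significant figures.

P_cr ≈ 1150 kN

I = a⁴/12 = 72.1⁴/12 = 2.252×10^6 mm⁴
I = 2.252×10^6 mm⁴ = 2.252×10^-6 m⁴
Effective length L_e = K·L = 0.7 × 2.10 = 1.470 m
P_cr = π²EI / L_e² = π² × 112×10⁹ × 2.252×10^-6 / 1.470² = 1.152×10^6 N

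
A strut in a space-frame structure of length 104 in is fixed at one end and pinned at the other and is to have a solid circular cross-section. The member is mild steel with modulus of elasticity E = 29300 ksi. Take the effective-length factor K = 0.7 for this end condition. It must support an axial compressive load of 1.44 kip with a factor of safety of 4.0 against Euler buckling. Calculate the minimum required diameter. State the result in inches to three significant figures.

Required P_cr = n·P = 4.0 × 1.44 = 5.760 kip
L_e = K·L = 0.7 × 104 = 72.80 in
Required I = P_cr·L_e²/(π²E) = 5.760×10^3 × 72.80² / (π² × 2.93×10^7) = 0.1056 in⁴
Solid circle: I = πd⁴/64  ⇒  d = (64I/π)^(1/4) = (64×0.1056/π)^(1/4) = 1.21 in

d ≈ 1.21 in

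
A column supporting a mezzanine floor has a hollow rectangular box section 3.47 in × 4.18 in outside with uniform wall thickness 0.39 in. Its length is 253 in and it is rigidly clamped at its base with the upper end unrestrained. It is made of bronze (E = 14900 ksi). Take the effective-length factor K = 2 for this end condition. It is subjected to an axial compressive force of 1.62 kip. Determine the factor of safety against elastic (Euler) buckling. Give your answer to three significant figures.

Inner dimensions: h_i = 4.18 − 2×0.39 = 3.400 in, b_i = 3.47 − 2×0.39 = 2.690 in
Weak-axis I_min = (h_o·b_o³ − h_i·b_i³)/12 with b_o = 3.47, b_i = 2.690 in (shorter outer/inner sides).
I_min = (4.18×3.47³ − 3.400×2.690³)/12 = 9.039 in⁴
Effective length L_e = K·L = 2 × 253 = 506.0 in
P_cr = π²EI / L_e² = π² × 14900×10³ × 9.039 / 506.0² = 5.192×10^3 lb
Factor of safety n = P_cr / P = 5.1916 / 1.62 = 3.20

n ≈ 3.20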